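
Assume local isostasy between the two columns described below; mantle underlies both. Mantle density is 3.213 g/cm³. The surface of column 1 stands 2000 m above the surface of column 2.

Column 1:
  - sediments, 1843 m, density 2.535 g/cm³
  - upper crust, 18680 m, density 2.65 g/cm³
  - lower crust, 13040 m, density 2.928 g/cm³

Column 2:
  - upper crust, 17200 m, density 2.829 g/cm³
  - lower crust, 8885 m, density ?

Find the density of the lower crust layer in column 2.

2.94 g/cm³

Take the compensation level at the base of the deeper column (depth z_c below the surface of column 1) and equate Σ ρ_i t_i down to z_c; mantle fills any gap and the z_c terms cancel.
Column 1: 1843×2.535 + 18680×2.65 + 13040×2.928 + (z_c − 33563)×3.213
Column 2: 2000×0 + 17200×2.829 + 8885×ρ + (z_c − 2000 − 26085)×3.213
The z_c×3.213 term appears on both sides and cancels. Collect the known terms of each column as K = Σ(ρt)_known − 3.213 × (depth of known layers): K_1 = 92355.125 − 3.213×33563 = −15482.794; K_2 = 48658.8 − 3.213×(2000 + 26085) = −41578.305.
Balance: K_1 = K_2 + 8885×ρ, so ρ = (K_1 − K_2)/8885 = 26095.5/8885 = 2.94 g/cm³.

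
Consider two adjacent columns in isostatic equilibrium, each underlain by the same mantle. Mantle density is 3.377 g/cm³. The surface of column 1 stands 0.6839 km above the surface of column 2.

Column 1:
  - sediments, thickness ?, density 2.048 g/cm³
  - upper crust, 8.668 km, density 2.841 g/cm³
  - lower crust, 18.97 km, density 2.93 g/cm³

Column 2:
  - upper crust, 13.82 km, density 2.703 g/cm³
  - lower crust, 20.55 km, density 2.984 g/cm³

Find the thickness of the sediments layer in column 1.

Take the compensation level at the base of the deeper column (depth z_c below the surface of column 1) and equate Σ ρ_i t_i down to z_c; mantle fills any gap and the z_c terms cancel.
Column 1: x×2.048 + 8.668×2.841 + 18.97×2.93 + (z_c − 27.638 − x)×3.377
Column 2: 0.6839×0 + 13.82×2.703 + 20.55×2.984 + (z_c − 0.6839 − 34.37)×3.377
The z_c×3.377 term appears on both sides and cancels. Collect the known terms of each column as K = Σ(ρt)_known − 3.377 × (depth of known layers): K_1 = 80.207888 − 3.377×27.638 = −13.125638; K_2 = 98.67666 − 3.377×(0.6839 + 34.37) = −19.7003603.
Balance: K_1 − x×(3.377 − 2.048) = K_2, so x = (K_1 − K_2)/(3.377 − 2.048) = 6.57472/1.329 = 4.95 km.

4.95 km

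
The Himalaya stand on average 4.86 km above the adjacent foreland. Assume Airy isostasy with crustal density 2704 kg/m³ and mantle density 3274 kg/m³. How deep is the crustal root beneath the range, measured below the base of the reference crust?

By Archimedes' principle applied to the lithosphere: the weight of the topography is balanced by the buoyancy of the root, ρ_c h = (ρ_m − ρ_c) r.
r = h · ρ_c / (ρ_m − ρ_c) = 4.86 km × 2704 / (3274 − 2704) = 23.1 km.

23.1 km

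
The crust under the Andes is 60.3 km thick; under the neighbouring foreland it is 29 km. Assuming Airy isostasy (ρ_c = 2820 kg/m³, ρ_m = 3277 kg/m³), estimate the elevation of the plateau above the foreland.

Excess crust Δ = 60.3 km − 29 km = 31.3 km, split between elevation h and root r with h + r = Δ.
Airy balance ρ_c h = (ρ_m − ρ_c) r gives r = h ρ_c/(ρ_m − ρ_c), so h (1 + ρ_c/(ρ_m − ρ_c)) = Δ, i.e. h = Δ (ρ_m − ρ_c)/ρ_m.
h = 31.3 km × 457/3277 = 4.36 km.

4.36 km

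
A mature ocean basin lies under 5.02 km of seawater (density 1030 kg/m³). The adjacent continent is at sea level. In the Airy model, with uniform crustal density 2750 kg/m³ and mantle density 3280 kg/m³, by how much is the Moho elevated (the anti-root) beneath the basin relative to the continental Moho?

16.3 km

For local isostatic compensation: replacing crust with seawater at the top is compensated by replacing crust with mantle at the base: d (ρ_c − ρ_w) = a (ρ_m − ρ_c).
a = d (ρ_c − ρ_w)/(ρ_m − ρ_c) = 5.02 km × 1720/530 = 16.3 km.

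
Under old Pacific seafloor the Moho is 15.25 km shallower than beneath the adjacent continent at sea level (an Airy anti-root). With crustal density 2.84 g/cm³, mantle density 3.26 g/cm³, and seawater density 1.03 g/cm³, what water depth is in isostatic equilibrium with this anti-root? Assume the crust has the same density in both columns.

Replacing a thickness d of crust by seawater at the top must be balanced by replacing crust with mantle at the base: d (ρ_c − ρ_w) = a (ρ_m − ρ_c).
d = a (ρ_m − ρ_c)/(ρ_c − ρ_w) = 15.25 km × 0.42/1.81 = 3.54 km.

3.54 km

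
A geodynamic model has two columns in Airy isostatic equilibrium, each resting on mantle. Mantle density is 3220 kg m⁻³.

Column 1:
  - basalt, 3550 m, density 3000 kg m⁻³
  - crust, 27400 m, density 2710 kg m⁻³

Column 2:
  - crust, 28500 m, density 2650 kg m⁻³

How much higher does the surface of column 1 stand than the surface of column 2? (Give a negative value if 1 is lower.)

−463 m

For any compensation level in the mantle, the mantle terms cancel and isostasy reduces to e = (Σt_1 − Σt_2) − (Σ(ρt)_1 − Σ(ρt)_2) / ρ_m.
Σt_1 = 30950 m; Σt_2 = 28500 m; Σ(ρt)_1 = 84904000; Σ(ρt)_2 = 75525000 (in m·kg m⁻³).
e = (30950 − 28500) − (84904000 − 75525000) / 3220 = −463 m.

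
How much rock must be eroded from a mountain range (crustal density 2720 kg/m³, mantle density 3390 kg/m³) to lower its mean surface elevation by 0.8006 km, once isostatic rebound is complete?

Net drop Δ = e − u = e − e ρ_c/ρ_m = e (ρ_m − ρ_c)/ρ_m.
e = Δ ρ_m/(ρ_m − ρ_c) = 0.8006 km × 3390/670 = 4.05 km.

4.05 km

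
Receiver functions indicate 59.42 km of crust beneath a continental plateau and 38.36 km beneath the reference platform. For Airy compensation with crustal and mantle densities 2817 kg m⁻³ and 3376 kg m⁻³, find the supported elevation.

3.49 km

Excess crust Δ = 59.42 km − 38.36 km = 21.06 km, split between elevation h and root r with h + r = Δ.
Airy balance ρ_c h = (ρ_m − ρ_c) r gives r = h ρ_c/(ρ_m − ρ_c), so h (1 + ρ_c/(ρ_m − ρ_c)) = Δ, i.e. h = Δ (ρ_m − ρ_c)/ρ_m.
h = 21.06 km × 559/3376 = 3.49 km.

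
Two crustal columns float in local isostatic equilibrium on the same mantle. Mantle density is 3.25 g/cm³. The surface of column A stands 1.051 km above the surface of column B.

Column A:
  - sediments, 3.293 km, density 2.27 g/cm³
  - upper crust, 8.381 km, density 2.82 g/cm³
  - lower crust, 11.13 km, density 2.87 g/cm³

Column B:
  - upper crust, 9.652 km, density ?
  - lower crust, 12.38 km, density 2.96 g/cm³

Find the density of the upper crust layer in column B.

2.83 g/cm³

Take the compensation level at the base of the deeper column (depth z_c below the surface of column A) and equate Σ ρ_i t_i down to z_c; mantle fills any gap and the z_c terms cancel.
Column A: 3.293×2.27 + 8.381×2.82 + 11.13×2.87 + (z_c − 22.804)×3.25
Column B: 1.051×0 + 9.652×ρ + 12.38×2.96 + (z_c − 1.051 − 22.032)×3.25
The z_c×3.25 term appears on both sides and cancels. Collect the known terms of each column as K = Σ(ρt)_known − 3.25 × (depth of known layers): K_A = 63.05263 − 3.25×22.804 = −11.06037; K_B = 36.6448 − 3.25×(1.051 + 22.032) = −38.37495.
Balance: K_A = K_B + 9.652×ρ, so ρ = (K_A − K_B)/9.652 = 27.3146/9.652 = 2.83 g/cm³.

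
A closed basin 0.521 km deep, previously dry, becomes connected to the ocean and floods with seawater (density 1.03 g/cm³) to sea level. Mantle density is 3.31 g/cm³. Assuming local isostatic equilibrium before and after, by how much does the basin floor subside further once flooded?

0.235 km

After flooding the water column is d + s deep. Its weight must equal the weight of mantle displaced by the extra subsidence s: (d + s) ρ_w = s ρ_m.
s = d ρ_w / (ρ_m − ρ_w) = 0.521 km × 1.03/(3.31 − 1.03) = 0.235 km.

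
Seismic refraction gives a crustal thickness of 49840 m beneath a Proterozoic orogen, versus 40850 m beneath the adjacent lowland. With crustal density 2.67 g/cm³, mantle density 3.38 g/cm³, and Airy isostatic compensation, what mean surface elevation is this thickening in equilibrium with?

1890 m

Excess crust Δ = 49840 m − 40850 m = 8990 m, split between elevation h and root r with h + r = Δ.
Airy balance ρ_c h = (ρ_m − ρ_c) r gives r = h ρ_c/(ρ_m − ρ_c), so h (1 + ρ_c/(ρ_m − ρ_c)) = Δ, i.e. h = Δ (ρ_m − ρ_c)/ρ_m.
h = 8990 m × 0.71/3.38 = 1890 m.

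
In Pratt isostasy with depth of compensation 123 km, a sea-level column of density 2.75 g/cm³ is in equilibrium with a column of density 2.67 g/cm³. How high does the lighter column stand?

ρ_ref D = ρ (D + h) → h = D (ρ_ref − ρ)/ρ.
h = 123 km × (2.75 − 2.67)/2.67 = 3.69 km.

3.69 km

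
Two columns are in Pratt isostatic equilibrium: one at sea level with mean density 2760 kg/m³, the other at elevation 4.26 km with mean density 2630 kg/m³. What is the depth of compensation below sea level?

ρ_ref D = ρ (D + h) → D (ρ_ref − ρ) = ρ h.
D = ρ h/(ρ_ref − ρ) = 2630 × 4.26 km/(2760 − 2630) = 86.2 km.

86.2 km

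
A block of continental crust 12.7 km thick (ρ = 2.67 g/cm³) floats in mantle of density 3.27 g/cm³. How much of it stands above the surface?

2.33 km

Floating equilibrium: submerged depth d = t ρ_obj/ρ_fluid = 12.7 km × 2.67/3.27 = 10.37 km.
Freeboard = t − d = 12.7 km − 10.37 km = 2.33 km.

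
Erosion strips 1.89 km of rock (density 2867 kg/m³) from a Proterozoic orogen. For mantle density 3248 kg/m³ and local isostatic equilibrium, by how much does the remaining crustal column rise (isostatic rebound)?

1.67 km

Unloading: uplift u = e ρ_c/ρ_m = 1.89 km × 2867/3248 = 1.67 km.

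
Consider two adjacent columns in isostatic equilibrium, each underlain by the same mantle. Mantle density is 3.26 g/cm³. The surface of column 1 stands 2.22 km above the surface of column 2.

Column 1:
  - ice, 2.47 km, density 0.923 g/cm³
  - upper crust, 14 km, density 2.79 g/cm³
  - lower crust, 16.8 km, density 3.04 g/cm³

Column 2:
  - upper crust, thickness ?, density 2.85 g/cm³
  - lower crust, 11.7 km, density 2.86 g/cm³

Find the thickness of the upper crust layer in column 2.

Take the compensation level at the base of the deeper column (depth z_c below the surface of column 1) and equate Σ ρ_i t_i down to z_c; mantle fills any gap and the z_c terms cancel.
Column 1: 2.47×0.923 + 14×2.79 + 16.8×3.04 + (z_c − 33.27)×3.26
Column 2: 2.22×0 + x×2.85 + 11.7×2.86 + (z_c − 2.22 − 11.7 − x)×3.26
The z_c×3.26 term appears on both sides and cancels. Collect the known terms of each column as K = Σ(ρt)_known − 3.26 × (depth of known layers): K_1 = 92.41181 − 3.26×33.27 = −16.04839; K_2 = 33.462 − 3.26×(2.22 + 11.7) = −11.9172.
Balance: K_1 = K_2 − x×(3.26 − 2.85), so x = (K_2 − K_1)/(3.26 − 2.85) = 4.13119/0.41 = 10.1 km.

10.1 km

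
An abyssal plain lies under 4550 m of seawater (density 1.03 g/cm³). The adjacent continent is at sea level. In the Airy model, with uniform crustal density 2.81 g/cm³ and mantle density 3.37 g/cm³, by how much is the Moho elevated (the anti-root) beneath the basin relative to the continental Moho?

Equating mass per unit area of the two columns: replacing crust with seawater at the top is compensated by replacing crust with mantle at the base: d (ρ_c − ρ_w) = a (ρ_m − ρ_c).
a = d (ρ_c − ρ_w)/(ρ_m − ρ_c) = 4550 m × 1.78/0.56 = 14500 m.

14500 m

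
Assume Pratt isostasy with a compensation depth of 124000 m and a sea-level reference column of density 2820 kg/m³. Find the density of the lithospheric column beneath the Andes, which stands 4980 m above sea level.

2710 kg/m³

Pratt balance: ρ_ref D = ρ (D + h).
ρ = ρ_ref D/(D + h) = 2820 × 124000 m/(124000 m + 4980 m) = 2710 kg/m³.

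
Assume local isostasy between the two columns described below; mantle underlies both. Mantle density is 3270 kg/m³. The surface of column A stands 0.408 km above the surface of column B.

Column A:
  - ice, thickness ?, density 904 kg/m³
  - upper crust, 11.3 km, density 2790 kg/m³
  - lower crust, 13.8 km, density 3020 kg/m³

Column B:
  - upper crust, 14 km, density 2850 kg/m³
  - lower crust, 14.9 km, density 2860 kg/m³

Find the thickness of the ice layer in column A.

1.88 km

Take the compensation level at the base of the deeper column (depth z_c below the surface of column A) and equate Σ ρ_i t_i down to z_c; mantle fills any gap and the z_c terms cancel.
Column A: x×904 + 11.3×2790 + 13.8×3020 + (z_c − 25.1 − x)×3270
Column B: 0.408×0 + 14×2850 + 14.9×2860 + (z_c − 0.408 − 28.9)×3270
The z_c×3270 term appears on both sides and cancels. Collect the known terms of each column as K = Σ(ρt)_known − 3270 × (depth of known layers): K_A = 73203 − 3270×25.1 = −8874; K_B = 82514 − 3270×(0.408 + 28.9) = −13323.16.
Balance: K_A − x×(3270 − 904) = K_B, so x = (K_A − K_B)/(3270 − 904) = 4449.16/2366 = 1.88 km.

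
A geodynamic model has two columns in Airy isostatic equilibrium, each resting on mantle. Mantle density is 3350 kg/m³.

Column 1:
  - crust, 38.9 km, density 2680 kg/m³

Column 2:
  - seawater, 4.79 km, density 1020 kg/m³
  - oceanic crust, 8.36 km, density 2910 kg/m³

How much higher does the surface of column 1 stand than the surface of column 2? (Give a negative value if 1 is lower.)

3.35 km

For any compensation level in the mantle, the mantle terms cancel and isostasy reduces to e = (Σt_1 − Σt_2) − (Σ(ρt)_1 − Σ(ρt)_2) / ρ_m.
Σt_1 = 38.9 km; Σt_2 = 13.15 km; Σ(ρt)_1 = 104252; Σ(ρt)_2 = 29213.4 (in km·kg/m³).
e = (38.9 − 13.15) − (104252 − 29213.4) / 3350 = 3.35 km.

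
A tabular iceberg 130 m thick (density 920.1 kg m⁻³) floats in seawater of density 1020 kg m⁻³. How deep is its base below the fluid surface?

Draft d = t ρ_obj/ρ_fluid = 130 m × 920.1/1020 = 117 m.

117 m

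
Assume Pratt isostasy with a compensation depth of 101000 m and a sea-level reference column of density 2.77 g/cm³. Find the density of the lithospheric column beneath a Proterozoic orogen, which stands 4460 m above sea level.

Pratt balance: ρ_ref D = ρ (D + h).
ρ = ρ_ref D/(D + h) = 2.77 × 101000 m/(101000 m + 4460 m) = 2.65 g/cm³.

2.65 g/cm³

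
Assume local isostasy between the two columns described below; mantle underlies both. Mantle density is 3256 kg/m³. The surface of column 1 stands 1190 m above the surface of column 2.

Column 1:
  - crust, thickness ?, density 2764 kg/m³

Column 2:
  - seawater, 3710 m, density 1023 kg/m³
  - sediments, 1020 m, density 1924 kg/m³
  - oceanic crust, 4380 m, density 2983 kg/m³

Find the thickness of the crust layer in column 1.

29900 m

Take the compensation level at the base of the deeper column (depth z_c below the surface of column 1) and equate Σ ρ_i t_i down to z_c; mantle fills any gap and the z_c terms cancel.
Column 1: x×2764 + (z_c − 0 − x)×3256
Column 2: 1190×0 + 3710×1023 + 1020×1924 + 4380×2983 + (z_c − 1190 − 9110)×3256
The z_c×3256 term appears on both sides and cancels. Collect the known terms of each column as K = Σ(ρt)_known − 3256 × (depth of known layers): K_1 = 0 − 3256×0 = 0; K_2 = 18823350 − 3256×(1190 + 9110) = −14713450.
Balance: K_1 − x×(3256 − 2764) = K_2, so x = (K_1 − K_2)/(3256 − 2764) = 14713400/492 = 29900 m.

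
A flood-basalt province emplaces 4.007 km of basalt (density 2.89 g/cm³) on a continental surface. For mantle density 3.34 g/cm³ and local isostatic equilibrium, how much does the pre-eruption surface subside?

Subaerial loading: s = t ρ_load / ρ_m.
s = 4.007 km × 2.89/3.34 = 3.47 km.

3.47 km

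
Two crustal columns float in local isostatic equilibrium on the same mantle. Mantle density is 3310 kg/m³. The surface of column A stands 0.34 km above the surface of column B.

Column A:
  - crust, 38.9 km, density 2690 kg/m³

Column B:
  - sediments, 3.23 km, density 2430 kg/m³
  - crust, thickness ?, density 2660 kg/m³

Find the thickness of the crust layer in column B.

31 km

Take the compensation level at the base of the deeper column (depth z_c below the surface of column A) and equate Σ ρ_i t_i down to z_c; mantle fills any gap and the z_c terms cancel.
Column A: 38.9×2690 + (z_c − 38.9)×3310
Column B: 0.34×0 + 3.23×2430 + x×2660 + (z_c − 0.34 − 3.23 − x)×3310
The z_c×3310 term appears on both sides and cancels. Collect the known terms of each column as K = Σ(ρt)_known − 3310 × (depth of known layers): K_A = 104641 − 3310×38.9 = −24118; K_B = 7848.9 − 3310×(0.34 + 3.23) = −3967.8.
Balance: K_A = K_B − x×(3310 − 2660), so x = (K_B − K_A)/(3310 − 2660) = 20150.2/650 = 31 km.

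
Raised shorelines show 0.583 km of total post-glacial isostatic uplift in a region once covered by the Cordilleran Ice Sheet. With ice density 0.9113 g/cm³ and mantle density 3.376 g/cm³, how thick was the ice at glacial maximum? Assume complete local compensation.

u = t ρ_ice/ρ_m → t = u ρ_m/ρ_ice = 0.583 km × 3.376/0.9113 = 2.16 km.

2.16 km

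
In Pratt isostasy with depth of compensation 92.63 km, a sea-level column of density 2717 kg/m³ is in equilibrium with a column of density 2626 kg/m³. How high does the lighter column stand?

3.21 km

ρ_ref D = ρ (D + h) → h = D (ρ_ref − ρ)/ρ.
h = 92.63 km × (2717 − 2626)/2626 = 3.21 km.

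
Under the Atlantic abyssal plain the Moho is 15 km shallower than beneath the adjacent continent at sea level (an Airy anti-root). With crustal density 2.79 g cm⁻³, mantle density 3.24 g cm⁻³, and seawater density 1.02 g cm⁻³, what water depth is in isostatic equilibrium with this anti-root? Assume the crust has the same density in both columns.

Replacing a thickness d of crust by seawater at the top must be balanced by replacing crust with mantle at the base: d (ρ_c − ρ_w) = a (ρ_m − ρ_c).
d = a (ρ_m − ρ_c)/(ρ_c − ρ_w) = 15 km × 0.45/1.77 = 3.81 km.

3.81 km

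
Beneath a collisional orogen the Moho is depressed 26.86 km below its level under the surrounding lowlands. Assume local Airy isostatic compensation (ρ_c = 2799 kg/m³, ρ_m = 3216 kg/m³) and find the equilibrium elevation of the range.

Isostatic balance requires: ρ_c h = (ρ_m − ρ_c) r.
h = r (ρ_m − ρ_c) / ρ_c = 26.86 km × (3216 − 2799) / 2799 = 4 km.

4 km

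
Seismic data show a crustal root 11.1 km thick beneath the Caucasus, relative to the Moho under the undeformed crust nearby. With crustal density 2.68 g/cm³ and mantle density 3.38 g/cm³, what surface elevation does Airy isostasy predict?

2.9 km

Isostatic balance requires: ρ_c h = (ρ_m − ρ_c) r.
h = r (ρ_m − ρ_c) / ρ_c = 11.1 km × (3.38 − 2.68) / 2.68 = 2.9 km.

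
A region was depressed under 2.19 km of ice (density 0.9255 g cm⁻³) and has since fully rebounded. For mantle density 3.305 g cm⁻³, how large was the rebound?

0.613 km

Removing the load lets mantle flow back in; uplift u satisfies ρ_ice t = ρ_m u.
u = t ρ_ice/ρ_m = 2.19 km × 0.9255/3.305 = 0.613 km.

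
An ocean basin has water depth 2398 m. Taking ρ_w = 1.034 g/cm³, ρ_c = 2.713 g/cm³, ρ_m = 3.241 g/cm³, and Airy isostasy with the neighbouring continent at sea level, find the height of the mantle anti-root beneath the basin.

By Archimedes' principle applied to the lithosphere: replacing crust with seawater at the top is compensated by replacing crust with mantle at the base: d (ρ_c − ρ_w) = a (ρ_m − ρ_c).
a = d (ρ_c − ρ_w)/(ρ_m − ρ_c) = 2398 m × 1.679/0.528 = 7630 m.

7630 m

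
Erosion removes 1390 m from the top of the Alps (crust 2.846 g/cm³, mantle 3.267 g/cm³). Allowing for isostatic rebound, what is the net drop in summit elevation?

179 m

Rebound u = e ρ_c/ρ_m = 1390 m × 2.846/3.267 = 1211 m.
Net surface drop = e − u = 1390 m − 1211 m = e (ρ_m − ρ_c)/ρ_m = 179 m.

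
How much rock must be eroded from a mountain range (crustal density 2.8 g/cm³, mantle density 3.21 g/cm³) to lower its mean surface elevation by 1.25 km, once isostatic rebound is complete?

Net drop Δ = e − u = e − e ρ_c/ρ_m = e (ρ_m − ρ_c)/ρ_m.
e = Δ ρ_m/(ρ_m − ρ_c) = 1.25 km × 3.21/0.41 = 9.79 km.

9.79 km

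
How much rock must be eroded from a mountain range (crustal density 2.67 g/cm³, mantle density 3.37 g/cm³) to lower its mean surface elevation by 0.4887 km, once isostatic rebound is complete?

2.35 km

Net drop Δ = e − u = e − e ρ_c/ρ_m = e (ρ_m − ρ_c)/ρ_m.
e = Δ ρ_m/(ρ_m − ρ_c) = 0.4887 km × 3.37/0.7 = 2.35 km.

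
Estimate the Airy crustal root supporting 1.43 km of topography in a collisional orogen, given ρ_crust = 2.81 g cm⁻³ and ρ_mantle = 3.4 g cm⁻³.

6.81 km

For local isostatic compensation: the weight of the topography is balanced by the buoyancy of the root, ρ_c h = (ρ_m − ρ_c) r.
r = h · ρ_c / (ρ_m − ρ_c) = 1.43 km × 2.81 / (3.4 − 2.81) = 6.81 km.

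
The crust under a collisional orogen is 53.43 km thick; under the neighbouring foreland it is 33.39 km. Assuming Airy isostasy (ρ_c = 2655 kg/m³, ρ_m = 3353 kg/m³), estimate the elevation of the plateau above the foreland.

Excess crust Δ = 53.43 km − 33.39 km = 20.04 km, split between elevation h and root r with h + r = Δ.
Airy balance ρ_c h = (ρ_m − ρ_c) r gives r = h ρ_c/(ρ_m − ρ_c), so h (1 + ρ_c/(ρ_m − ρ_c)) = Δ, i.e. h = Δ (ρ_m − ρ_c)/ρ_m.
h = 20.04 km × 698/3353 = 4.17 km.

4.17 km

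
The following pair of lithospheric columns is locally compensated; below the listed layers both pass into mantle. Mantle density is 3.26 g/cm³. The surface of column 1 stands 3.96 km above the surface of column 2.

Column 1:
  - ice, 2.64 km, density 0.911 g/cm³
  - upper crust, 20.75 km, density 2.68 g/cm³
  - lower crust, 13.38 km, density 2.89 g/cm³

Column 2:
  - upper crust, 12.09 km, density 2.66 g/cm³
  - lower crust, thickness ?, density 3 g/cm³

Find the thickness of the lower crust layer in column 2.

Take the compensation level at the base of the deeper column (depth z_c below the surface of column 1) and equate Σ ρ_i t_i down to z_c; mantle fills any gap and the z_c terms cancel.
Column 1: 2.64×0.911 + 20.75×2.68 + 13.38×2.89 + (z_c − 36.77)×3.26
Column 2: 3.96×0 + 12.09×2.66 + x×3 + (z_c − 3.96 − 12.09 − x)×3.26
The z_c×3.26 term appears on both sides and cancels. Collect the known terms of each column as K = Σ(ρt)_known − 3.26 × (depth of known layers): K_1 = 96.68324 − 3.26×36.77 = −23.18696; K_2 = 32.1594 − 3.26×(3.96 + 12.09) = −20.1636.
Balance: K_1 = K_2 − x×(3.26 − 3), so x = (K_2 − K_1)/(3.26 − 3) = 3.02336/0.26 = 11.6 km.

11.6 km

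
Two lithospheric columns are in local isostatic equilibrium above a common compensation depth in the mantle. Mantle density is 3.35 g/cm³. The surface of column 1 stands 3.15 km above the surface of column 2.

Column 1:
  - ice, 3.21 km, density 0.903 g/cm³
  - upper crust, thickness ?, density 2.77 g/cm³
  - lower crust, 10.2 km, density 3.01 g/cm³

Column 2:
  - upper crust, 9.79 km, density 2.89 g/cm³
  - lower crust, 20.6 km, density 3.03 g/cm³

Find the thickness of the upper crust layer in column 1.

17.8 km

Take the compensation level at the base of the deeper column (depth z_c below the surface of column 1) and equate Σ ρ_i t_i down to z_c; mantle fills any gap and the z_c terms cancel.
Column 1: 3.21×0.903 + x×2.77 + 10.2×3.01 + (z_c − 13.41 − x)×3.35
Column 2: 3.15×0 + 9.79×2.89 + 20.6×3.03 + (z_c − 3.15 − 30.39)×3.35
The z_c×3.35 term appears on both sides and cancels. Collect the known terms of each column as K = Σ(ρt)_known − 3.35 × (depth of known layers): K_1 = 33.60063 − 3.35×13.41 = −11.32287; K_2 = 90.7111 − 3.35×(3.15 + 30.39) = −21.6479.
Balance: K_1 − x×(3.35 − 2.77) = K_2, so x = (K_1 − K_2)/(3.35 − 2.77) = 10.325/0.58 = 17.8 km.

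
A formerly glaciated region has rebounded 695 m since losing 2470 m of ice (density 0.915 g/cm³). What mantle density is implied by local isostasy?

ρ_m = ρ_ice t / u = 0.915 × 2470 m/695 m = 3.25 g/cm³.

3.25 g/cm³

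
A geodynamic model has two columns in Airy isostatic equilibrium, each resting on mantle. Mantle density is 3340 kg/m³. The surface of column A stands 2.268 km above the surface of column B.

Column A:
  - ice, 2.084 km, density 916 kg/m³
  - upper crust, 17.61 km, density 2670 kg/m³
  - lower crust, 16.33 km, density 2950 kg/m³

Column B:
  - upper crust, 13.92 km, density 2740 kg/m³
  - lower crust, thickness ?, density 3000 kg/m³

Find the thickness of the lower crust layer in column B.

Take the compensation level at the base of the deeper column (depth z_c below the surface of column A) and equate Σ ρ_i t_i down to z_c; mantle fills any gap and the z_c terms cancel.
Column A: 2.084×916 + 17.61×2670 + 16.33×2950 + (z_c − 36.024)×3340
Column B: 2.268×0 + 13.92×2740 + x×3000 + (z_c − 2.268 − 13.92 − x)×3340
The z_c×3340 term appears on both sides and cancels. Collect the known terms of each column as K = Σ(ρt)_known − 3340 × (depth of known layers): K_A = 97101.144 − 3340×36.024 = −23219.016; K_B = 38140.8 − 3340×(2.268 + 13.92) = −15927.12.
Balance: K_A = K_B − x×(3340 − 3000), so x = (K_B − K_A)/(3340 − 3000) = 7291.9/340 = 21.4 km.

21.4 km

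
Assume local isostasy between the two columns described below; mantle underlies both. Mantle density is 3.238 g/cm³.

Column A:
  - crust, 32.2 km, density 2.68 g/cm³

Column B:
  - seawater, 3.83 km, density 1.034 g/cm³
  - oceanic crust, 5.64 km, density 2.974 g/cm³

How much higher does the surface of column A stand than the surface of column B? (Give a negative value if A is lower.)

For any compensation level in the mantle, the mantle terms cancel and isostasy reduces to e = (Σt_A − Σt_B) − (Σ(ρt)_A − Σ(ρt)_B) / ρ_m.
Σt_A = 32.2 km; Σt_B = 9.47 km; Σ(ρt)_A = 86.296; Σ(ρt)_B = 20.73358 (in km·g/cm³).
e = (32.2 − 9.47) − (86.296 − 20.73358) / 3.238 = 2.48 km.

2.48 km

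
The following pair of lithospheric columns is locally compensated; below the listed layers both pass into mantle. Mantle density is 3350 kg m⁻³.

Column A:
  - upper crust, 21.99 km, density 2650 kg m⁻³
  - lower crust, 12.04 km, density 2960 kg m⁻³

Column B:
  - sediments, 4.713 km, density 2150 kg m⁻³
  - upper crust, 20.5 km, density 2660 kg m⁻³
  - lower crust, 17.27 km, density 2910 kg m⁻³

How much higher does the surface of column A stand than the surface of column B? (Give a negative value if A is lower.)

For any compensation level in the mantle, the mantle terms cancel and isostasy reduces to e = (Σt_A − Σt_B) − (Σ(ρt)_A − Σ(ρt)_B) / ρ_m.
Σt_A = 34.03 km; Σt_B = 42.483 km; Σ(ρt)_A = 93911.9; Σ(ρt)_B = 114918.65 (in km·kg m⁻³).
e = (34.03 − 42.483) − (93911.9 − 114918.65) / 3350 = −2.18 km.

−2.18 km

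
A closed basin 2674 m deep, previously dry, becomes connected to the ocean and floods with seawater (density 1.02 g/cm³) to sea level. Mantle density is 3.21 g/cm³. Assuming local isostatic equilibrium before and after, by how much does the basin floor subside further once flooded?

1250 m

After flooding the water column is d + s deep. Its weight must equal the weight of mantle displaced by the extra subsidence s: (d + s) ρ_w = s ρ_m.
s = d ρ_w / (ρ_m − ρ_w) = 2674 m × 1.02/(3.21 − 1.02) = 1250 m.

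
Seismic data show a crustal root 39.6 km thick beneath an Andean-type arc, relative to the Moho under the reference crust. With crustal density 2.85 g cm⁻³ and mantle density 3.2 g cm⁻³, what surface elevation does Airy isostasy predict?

Equating mass per unit area of the two columns: ρ_c h = (ρ_m − ρ_c) r.
h = r (ρ_m − ρ_c) / ρ_c = 39.6 km × (3.2 − 2.85) / 2.85 = 4.86 km.

4.86 km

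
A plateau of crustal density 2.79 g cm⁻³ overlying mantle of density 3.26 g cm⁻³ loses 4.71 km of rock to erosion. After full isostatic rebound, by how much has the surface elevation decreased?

Rebound u = e ρ_c/ρ_m = 4.71 km × 2.79/3.26 = 4.031 km.
Net surface drop = e − u = 4.71 km − 4.031 km = e (ρ_m − ρ_c)/ρ_m = 0.679 km.

0.679 km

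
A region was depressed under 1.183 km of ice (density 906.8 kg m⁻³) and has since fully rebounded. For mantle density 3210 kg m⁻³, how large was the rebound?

Removing the load lets mantle flow back in; uplift u satisfies ρ_ice t = ρ_m u.
u = t ρ_ice/ρ_m = 1.183 km × 906.8/3210 = 0.334 km.

0.334 km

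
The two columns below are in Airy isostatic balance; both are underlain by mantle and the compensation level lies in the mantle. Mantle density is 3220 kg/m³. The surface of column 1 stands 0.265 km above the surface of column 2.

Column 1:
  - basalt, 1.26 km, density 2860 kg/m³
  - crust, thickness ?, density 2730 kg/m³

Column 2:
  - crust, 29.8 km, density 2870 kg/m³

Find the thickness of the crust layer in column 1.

Take the compensation level at the base of the deeper column (depth z_c below the surface of column 1) and equate Σ ρ_i t_i down to z_c; mantle fills any gap and the z_c terms cancel.
Column 1: 1.26×2860 + x×2730 + (z_c − 1.26 − x)×3220
Column 2: 0.265×0 + 29.8×2870 + (z_c − 0.265 − 29.8)×3220
The z_c×3220 term appears on both sides and cancels. Collect the known terms of each column as K = Σ(ρt)_known − 3220 × (depth of known layers): K_1 = 3603.6 − 3220×1.26 = −453.6; K_2 = 85526 − 3220×(0.265 + 29.8) = −11283.3.
Balance: K_1 − x×(3220 − 2730) = K_2, so x = (K_1 − K_2)/(3220 − 2730) = 10829.7/490 = 22.1 km.

22.1 km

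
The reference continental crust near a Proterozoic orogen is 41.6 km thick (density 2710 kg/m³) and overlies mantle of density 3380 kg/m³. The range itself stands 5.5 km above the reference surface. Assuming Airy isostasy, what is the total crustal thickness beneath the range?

69.3 km

Root depth r = h ρ_c / (ρ_m − ρ_c) = 5.5 km × 2710 / 670 = 22.25 km.
Total thickness = T + h + r = 41.6 km + 5.5 km + 22.25 km = 69.3 km.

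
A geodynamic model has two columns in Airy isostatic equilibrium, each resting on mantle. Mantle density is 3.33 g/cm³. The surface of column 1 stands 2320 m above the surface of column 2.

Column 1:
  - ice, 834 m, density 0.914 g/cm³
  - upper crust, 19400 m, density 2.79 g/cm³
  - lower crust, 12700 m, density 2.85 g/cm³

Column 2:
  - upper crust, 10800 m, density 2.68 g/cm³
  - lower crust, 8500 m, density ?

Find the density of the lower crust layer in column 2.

Take the compensation level at the base of the deeper column (depth z_c below the surface of column 1) and equate Σ ρ_i t_i down to z_c; mantle fills any gap and the z_c terms cancel.
Column 1: 834×0.914 + 19400×2.79 + 12700×2.85 + (z_c − 32934)×3.33
Column 2: 2320×0 + 10800×2.68 + 8500×ρ + (z_c − 2320 − 19300)×3.33
The z_c×3.33 term appears on both sides and cancels. Collect the known terms of each column as K = Σ(ρt)_known − 3.33 × (depth of known layers): K_1 = 91083.276 − 3.33×32934 = −18586.944; K_2 = 28944 − 3.33×(2320 + 19300) = −43050.6.
Balance: K_1 = K_2 + 8500×ρ, so ρ = (K_1 − K_2)/8500 = 24463.7/8500 = 2.88 g/cm³.

2.88 g/cm³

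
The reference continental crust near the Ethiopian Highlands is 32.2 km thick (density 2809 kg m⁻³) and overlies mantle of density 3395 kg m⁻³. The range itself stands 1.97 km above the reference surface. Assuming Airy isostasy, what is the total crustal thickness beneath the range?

43.6 km

Root depth r = h ρ_c / (ρ_m − ρ_c) = 1.97 km × 2809 / 586 = 9.443 km.
Total thickness = T + h + r = 32.2 km + 1.97 km + 9.443 km = 43.6 km.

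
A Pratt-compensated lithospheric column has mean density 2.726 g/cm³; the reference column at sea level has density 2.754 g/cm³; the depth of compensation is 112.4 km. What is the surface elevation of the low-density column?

ρ_ref D = ρ (D + h) → h = D (ρ_ref − ρ)/ρ.
h = 112.4 km × (2.754 − 2.726)/2.726 = 1.15 km.

1.15 km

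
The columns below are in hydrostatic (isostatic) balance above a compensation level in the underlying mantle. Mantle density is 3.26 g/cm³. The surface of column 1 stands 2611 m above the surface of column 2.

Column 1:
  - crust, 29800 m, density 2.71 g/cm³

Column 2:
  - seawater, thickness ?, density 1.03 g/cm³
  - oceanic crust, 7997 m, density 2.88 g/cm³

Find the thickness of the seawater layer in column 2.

2170 m

Take the compensation level at the base of the deeper column (depth z_c below the surface of column 1) and equate Σ ρ_i t_i down to z_c; mantle fills any gap and the z_c terms cancel.
Column 1: 29800×2.71 + (z_c − 29800)×3.26
Column 2: 2611×0 + x×1.03 + 7997×2.88 + (z_c − 2611 − 7997 − x)×3.26
The z_c×3.26 term appears on both sides and cancels. Collect the known terms of each column as K = Σ(ρt)_known − 3.26 × (depth of known layers): K_1 = 80758 − 3.26×29800 = −16390; K_2 = 23031.36 − 3.26×(2611 + 7997) = −11550.72.
Balance: K_1 = K_2 − x×(3.26 − 1.03), so x = (K_2 − K_1)/(3.26 − 1.03) = 4839.28/2.23 = 2170 m.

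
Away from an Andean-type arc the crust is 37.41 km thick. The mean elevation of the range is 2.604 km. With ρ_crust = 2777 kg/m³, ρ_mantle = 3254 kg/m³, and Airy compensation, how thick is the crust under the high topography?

Root depth r = h ρ_c / (ρ_m − ρ_c) = 2.604 km × 2777 / 477 = 15.16 km.
Total thickness = T + h + r = 37.41 km + 2.604 km + 15.16 km = 55.2 km.

55.2 km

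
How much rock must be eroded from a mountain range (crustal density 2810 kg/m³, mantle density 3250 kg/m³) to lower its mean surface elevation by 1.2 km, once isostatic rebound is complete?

Net drop Δ = e − u = e − e ρ_c/ρ_m = e (ρ_m − ρ_c)/ρ_m.
e = Δ ρ_m/(ρ_m − ρ_c) = 1.2 km × 3250/440 = 8.86 km.

8.86 km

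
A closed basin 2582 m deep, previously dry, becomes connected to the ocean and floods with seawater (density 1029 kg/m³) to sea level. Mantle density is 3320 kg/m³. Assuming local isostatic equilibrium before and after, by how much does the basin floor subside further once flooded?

After flooding the water column is d + s deep. Its weight must equal the weight of mantle displaced by the extra subsidence s: (d + s) ρ_w = s ρ_m.
s = d ρ_w / (ρ_m − ρ_w) = 2582 m × 1029/(3320 − 1029) = 1160 m.

1160 m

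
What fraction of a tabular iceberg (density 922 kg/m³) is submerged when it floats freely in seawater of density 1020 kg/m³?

Submerged fraction = ρ_obj/ρ_fluid = 922/1020 = 0.904.

0.904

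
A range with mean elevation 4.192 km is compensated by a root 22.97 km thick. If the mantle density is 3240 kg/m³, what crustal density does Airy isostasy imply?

ρ_c h = (ρ_m − ρ_c) r → ρ_c (h + r) = ρ_m r → ρ_c = ρ_m r / (h + r).
ρ_c = 3240 × 22.97 km / (4.192 km + 22.97 km) = 2740 kg/m³.

2740 kg/m³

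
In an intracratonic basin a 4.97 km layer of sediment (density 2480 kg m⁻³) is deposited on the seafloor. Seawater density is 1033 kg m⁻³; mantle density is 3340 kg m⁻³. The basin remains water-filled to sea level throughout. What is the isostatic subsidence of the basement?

Submarine loading: the sediment displaces seawater, and the subsidence is in turn flooded, so s (ρ_m − ρ_w) = t (ρ_sed − ρ_w).
s = 4.97 km × (2480 − 1033) / (3340 − 1033) = 3.12 km.

3.12 km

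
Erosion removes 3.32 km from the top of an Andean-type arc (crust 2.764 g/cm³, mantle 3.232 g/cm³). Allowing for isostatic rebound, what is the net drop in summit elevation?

0.481 km

Rebound u = e ρ_c/ρ_m = 3.32 km × 2.764/3.232 = 2.839 km.
Net surface drop = e − u = 3.32 km − 2.839 km = e (ρ_m − ρ_c)/ρ_m = 0.481 km.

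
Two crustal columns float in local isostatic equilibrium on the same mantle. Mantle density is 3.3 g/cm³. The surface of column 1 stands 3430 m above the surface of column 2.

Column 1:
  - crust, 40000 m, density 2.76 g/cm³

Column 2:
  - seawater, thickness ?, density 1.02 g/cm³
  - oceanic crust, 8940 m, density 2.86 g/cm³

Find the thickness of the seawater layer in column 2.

Take the compensation level at the base of the deeper column (depth z_c below the surface of column 1) and equate Σ ρ_i t_i down to z_c; mantle fills any gap and the z_c terms cancel.
Column 1: 40000×2.76 + (z_c − 40000)×3.3
Column 2: 3430×0 + x×1.02 + 8940×2.86 + (z_c − 3430 − 8940 − x)×3.3
The z_c×3.3 term appears on both sides and cancels. Collect the known terms of each column as K = Σ(ρt)_known − 3.3 × (depth of known layers): K_1 = 110400 − 3.3×40000 = −21600; K_2 = 25568.4 − 3.3×(3430 + 8940) = −15252.6.
Balance: K_1 = K_2 − x×(3.3 − 1.02), so x = (K_2 − K_1)/(3.3 − 1.02) = 6347.4/2.28 = 2780 m.

2780 m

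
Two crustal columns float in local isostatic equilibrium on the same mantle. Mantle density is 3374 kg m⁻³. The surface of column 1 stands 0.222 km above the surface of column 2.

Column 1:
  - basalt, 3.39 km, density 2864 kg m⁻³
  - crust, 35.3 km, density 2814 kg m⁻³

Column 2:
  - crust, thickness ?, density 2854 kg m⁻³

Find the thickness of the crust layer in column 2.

39.9 km

Take the compensation level at the base of the deeper column (depth z_c below the surface of column 1) and equate Σ ρ_i t_i down to z_c; mantle fills any gap and the z_c terms cancel.
Column 1: 3.39×2864 + 35.3×2814 + (z_c − 38.69)×3374
Column 2: 0.222×0 + x×2854 + (z_c − 0.222 − 0 − x)×3374
The z_c×3374 term appears on both sides and cancels. Collect the known terms of each column as K = Σ(ρt)_known − 3374 × (depth of known layers): K_1 = 109043.16 − 3374×38.69 = −21496.9; K_2 = 0 − 3374×(0.222 + 0) = −749.028.
Balance: K_1 = K_2 − x×(3374 − 2854), so x = (K_2 − K_1)/(3374 − 2854) = 20747.9/520 = 39.9 km.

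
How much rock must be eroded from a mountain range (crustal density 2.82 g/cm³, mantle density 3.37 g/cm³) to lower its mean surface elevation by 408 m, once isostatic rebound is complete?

Net drop Δ = e − u = e − e ρ_c/ρ_m = e (ρ_m − ρ_c)/ρ_m.
e = Δ ρ_m/(ρ_m − ρ_c) = 408 m × 3.37/0.55 = 2500 m.

2500 m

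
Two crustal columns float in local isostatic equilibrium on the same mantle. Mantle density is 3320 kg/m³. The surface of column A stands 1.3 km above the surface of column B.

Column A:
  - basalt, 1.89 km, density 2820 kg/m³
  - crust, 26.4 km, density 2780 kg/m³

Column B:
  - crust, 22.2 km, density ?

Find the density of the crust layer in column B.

2830 kg/m³

Take the compensation level at the base of the deeper column (depth z_c below the surface of column A) and equate Σ ρ_i t_i down to z_c; mantle fills any gap and the z_c terms cancel.
Column A: 1.89×2820 + 26.4×2780 + (z_c − 28.29)×3320
Column B: 1.3×0 + 22.2×ρ + (z_c − 1.3 − 22.2)×3320
The z_c×3320 term appears on both sides and cancels. Collect the known terms of each column as K = Σ(ρt)_known − 3320 × (depth of known layers): K_A = 78721.8 − 3320×28.29 = −15201; K_B = 0 − 3320×(1.3 + 22.2) = −78020.
Balance: K_A = K_B + 22.2×ρ, so ρ = (K_A − K_B)/22.2 = 62819/22.2 = 2830 kg/m³.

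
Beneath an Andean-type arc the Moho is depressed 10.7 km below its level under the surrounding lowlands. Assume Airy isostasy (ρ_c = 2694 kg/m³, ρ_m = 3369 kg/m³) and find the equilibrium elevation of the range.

Equating mass per unit area of the two columns: ρ_c h = (ρ_m − ρ_c) r.
h = r (ρ_m − ρ_c) / ρ_c = 10.7 km × (3369 − 2694) / 2694 = 2.68 km.

2.68 km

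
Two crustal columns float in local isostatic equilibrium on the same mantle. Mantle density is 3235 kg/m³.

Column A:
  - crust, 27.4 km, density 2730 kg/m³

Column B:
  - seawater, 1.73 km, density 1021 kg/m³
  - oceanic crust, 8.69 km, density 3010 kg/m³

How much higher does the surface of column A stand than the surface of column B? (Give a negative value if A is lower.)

For any compensation level in the mantle, the mantle terms cancel and isostasy reduces to e = (Σt_A − Σt_B) − (Σ(ρt)_A − Σ(ρt)_B) / ρ_m.
Σt_A = 27.4 km; Σt_B = 10.42 km; Σ(ρt)_A = 74802; Σ(ρt)_B = 27923.23 (in km·kg/m³).
e = (27.4 − 10.42) − (74802 − 27923.23) / 3235 = 2.49 km.

2.49 km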